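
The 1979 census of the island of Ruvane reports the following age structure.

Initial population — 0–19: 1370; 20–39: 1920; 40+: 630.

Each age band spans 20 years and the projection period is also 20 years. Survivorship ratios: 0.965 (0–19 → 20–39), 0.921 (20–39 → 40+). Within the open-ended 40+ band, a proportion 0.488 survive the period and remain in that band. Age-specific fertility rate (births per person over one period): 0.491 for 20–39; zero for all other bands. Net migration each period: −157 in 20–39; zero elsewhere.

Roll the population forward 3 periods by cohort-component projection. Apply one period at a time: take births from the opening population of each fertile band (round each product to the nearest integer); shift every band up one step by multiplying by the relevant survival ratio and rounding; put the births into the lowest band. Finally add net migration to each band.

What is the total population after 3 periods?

2477

— Period 1 —
Births: 1920 × 0.491 = 943
20–39: 1370 × 0.965 = 1322
40+: 1920 × 0.921 + 630 × 0.488 = 1768 + 307 = 2075
Net migration: 20–39 − 157 → 1165
Population now: 0–19=943, 20–39=1165, 40+=2075
— Period 2 —
Births: 1165 × 0.491 = 572
20–39: 943 × 0.965 = 910
40+: 1165 × 0.921 + 2075 × 0.488 = 1073 + 1013 = 2086
Net migration: 20–39 − 157 → 753
Population now: 0–19=572, 20–39=753, 40+=2086
— Period 3 —
Births: 753 × 0.491 = 370
20–39: 572 × 0.965 = 552
40+: 753 × 0.921 + 2086 × 0.488 = 694 + 1018 = 1712
Net migration: 20–39 − 157 → 395
Population now: 0–19=370, 20–39=395, 40+=1712
Total after period 3: 370 + 395 + 1712 = 2477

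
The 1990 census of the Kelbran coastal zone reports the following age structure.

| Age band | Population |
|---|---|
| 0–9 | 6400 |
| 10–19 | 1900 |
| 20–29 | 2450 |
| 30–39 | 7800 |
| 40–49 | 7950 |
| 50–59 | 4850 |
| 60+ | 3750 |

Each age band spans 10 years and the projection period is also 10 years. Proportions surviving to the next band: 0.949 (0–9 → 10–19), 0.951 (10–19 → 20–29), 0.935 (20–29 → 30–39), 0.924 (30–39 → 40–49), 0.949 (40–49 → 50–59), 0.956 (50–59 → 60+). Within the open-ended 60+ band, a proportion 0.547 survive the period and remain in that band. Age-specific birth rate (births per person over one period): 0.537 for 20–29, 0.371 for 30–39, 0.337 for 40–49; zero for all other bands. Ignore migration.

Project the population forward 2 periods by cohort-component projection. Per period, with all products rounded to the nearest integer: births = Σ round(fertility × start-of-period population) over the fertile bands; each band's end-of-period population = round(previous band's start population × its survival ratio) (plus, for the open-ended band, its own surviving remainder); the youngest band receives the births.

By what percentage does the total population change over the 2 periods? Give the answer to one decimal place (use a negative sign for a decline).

8.5

— Period 1 —
Births: 2450 * 0.537 = 1316, 7800 * 0.371 = 2894, 7950 * 0.337 = 2679 — total 6889
10–19: 6400 * 0.949 = 6074
20–29: 1900 * 0.951 = 1807
30–39: 2450 * 0.935 = 2291
40–49: 7800 * 0.924 = 7207
50–59: 7950 * 0.949 = 7545
60+: 4850 * 0.956 + 3750 * 0.547 = 4637 + 2051 = 6688
Population now: 0–9=6889, 10–19=6074, 20–29=1807, 30–39=2291, 40–49=7207, 50–59=7545, 60+=6688
— Period 2 —
Births: 1807 * 0.537 = 970, 2291 * 0.371 = 850, 7207 * 0.337 = 2429 — total 4249
10–19: 6889 * 0.949 = 6538
20–29: 6074 * 0.951 = 5776
30–39: 1807 * 0.935 = 1690
40–49: 2291 * 0.924 = 2117
50–59: 7207 * 0.949 = 6839
60+: 7545 * 0.956 + 6688 * 0.547 = 7213 + 3658 = 10871
Population now: 0–9=4249, 10–19=6538, 20–29=5776, 30–39=1690, 40–49=2117, 50–59=6839, 60+=10871
Total: 35100 → 38080; change = 2980; percentage change = 8.5%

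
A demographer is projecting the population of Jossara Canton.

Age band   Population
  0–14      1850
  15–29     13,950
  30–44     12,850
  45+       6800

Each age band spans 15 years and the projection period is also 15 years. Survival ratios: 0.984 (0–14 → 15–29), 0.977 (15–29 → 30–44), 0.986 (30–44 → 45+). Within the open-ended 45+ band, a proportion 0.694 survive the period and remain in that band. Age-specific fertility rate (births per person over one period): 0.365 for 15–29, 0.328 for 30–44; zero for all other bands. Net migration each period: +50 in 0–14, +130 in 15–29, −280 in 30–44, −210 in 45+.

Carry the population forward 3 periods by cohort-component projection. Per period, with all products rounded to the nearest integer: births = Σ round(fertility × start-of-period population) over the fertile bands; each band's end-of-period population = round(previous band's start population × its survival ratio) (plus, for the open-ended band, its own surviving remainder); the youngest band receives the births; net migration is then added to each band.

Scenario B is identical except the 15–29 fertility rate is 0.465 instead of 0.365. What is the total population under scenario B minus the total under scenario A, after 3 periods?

3106

Numbering the bands 1..4 from youngest to oldest:
— Period 1 —
Births: 13950 × 0.365 = 5092  |  12850 × 0.328 = 4215 ⇒ total 9307
Band 2: 1850 × 0.984 = 1820
Band 3: 13950 × 0.977 = 13629
Band 4: 12850 × 0.986 + 6800 × 0.694 = 12670 + 4719 = 17389
Net migration: Band 1 + 50 → 9357; Band 2 + 130 → 1950; Band 3 − 280 → 13349; Band 4 − 210 → 17179
Giving 9357 / 1950 / 13349 / 17179.
— Period 2 —
Births: 1950 × 0.365 = 712  |  13349 × 0.328 = 4378 ⇒ total 5090
Band 2: 9357 × 0.984 = 9207
Band 3: 1950 × 0.977 = 1905
Band 4: 13349 × 0.986 + 17179 × 0.694 = 13162 + 11922 = 25084
Net migration: Band 1 + 50 → 5140; Band 2 + 130 → 9337; Band 3 − 280 → 1625; Band 4 − 210 → 24874
Giving 5140 / 9337 / 1625 / 24874.
— Period 3 —
Births: 9337 × 0.365 = 3408  |  1625 × 0.328 = 533 ⇒ total 3941
Band 2: 5140 × 0.984 = 5058
Band 3: 9337 × 0.977 = 9122
Band 4: 1625 × 0.986 + 24874 × 0.694 = 1602 + 17263 = 18865
Net migration: Band 1 + 50 → 3991; Band 2 + 130 → 5188; Band 3 − 280 → 8842; Band 4 − 210 → 18655
Giving 3991 / 5188 / 8842 / 18655.
Scenario A total after 3 periods: 36676
Scenario B projection —
— Period 1 —
Births: 13950 × 0.465 = 6487  |  12850 × 0.328 = 4215 ⇒ total 10702
Band 2: 1850 × 0.984 = 1820
Band 3: 13950 × 0.977 = 13629
Band 4: 12850 × 0.986 + 6800 × 0.694 = 12670 + 4719 = 17389
Net migration: Band 1 + 50 → 10752; Band 2 + 130 → 1950; Band 3 − 280 → 13349; Band 4 − 210 → 17179
Giving 10752 / 1950 / 13349 / 17179.
— Period 2 —
Births: 1950 × 0.465 = 907  |  13349 × 0.328 = 4378 ⇒ total 5285
Band 2: 10752 × 0.984 = 10580
Band 3: 1950 × 0.977 = 1905
Band 4: 13349 × 0.986 + 17179 × 0.694 = 13162 + 11922 = 25084
Net migration: Band 1 + 50 → 5335; Band 2 + 130 → 10710; Band 3 − 280 → 1625; Band 4 − 210 → 24874
Giving 5335 / 10710 / 1625 / 24874.
— Period 3 —
Births: 10710 × 0.465 = 4980  |  1625 × 0.328 = 533 ⇒ total 5513
Band 2: 5335 × 0.984 = 5250
Band 3: 10710 × 0.977 = 10464
Band 4: 1625 × 0.986 + 24874 × 0.694 = 1602 + 17263 = 18865
Net migration: Band 1 + 50 → 5563; Band 2 + 130 → 5380; Band 3 − 280 → 10184; Band 4 − 210 → 18655
Giving 5563 / 5380 / 10184 / 18655.
Scenario B total after 3 periods: 39782
Difference B − A = 39782 − 36676 = 3106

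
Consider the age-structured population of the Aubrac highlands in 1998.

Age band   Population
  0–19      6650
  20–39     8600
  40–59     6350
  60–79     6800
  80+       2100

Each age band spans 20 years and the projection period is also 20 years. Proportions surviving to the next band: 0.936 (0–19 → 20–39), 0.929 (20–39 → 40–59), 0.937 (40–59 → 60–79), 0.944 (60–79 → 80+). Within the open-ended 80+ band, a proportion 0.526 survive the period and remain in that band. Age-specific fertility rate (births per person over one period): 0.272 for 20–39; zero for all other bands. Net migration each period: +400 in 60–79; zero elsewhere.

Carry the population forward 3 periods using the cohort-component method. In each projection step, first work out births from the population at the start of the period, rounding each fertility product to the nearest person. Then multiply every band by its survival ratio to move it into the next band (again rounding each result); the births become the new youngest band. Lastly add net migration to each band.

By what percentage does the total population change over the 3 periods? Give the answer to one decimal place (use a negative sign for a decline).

(Groups numbered youngest = 1 to oldest = 5.)
Period 1:
Births: 8600 * 0.272 = 2339
Group 2: 6650 * 0.936 = 6224
Group 3: 8600 * 0.929 = 7989
Group 4: 6350 * 0.937 = 5950
Group 5: 6800 * 0.944 + 2100 * 0.526 = 6419 + 1105 = 7524
Net migration: Group 4 + 400 → 6350
Giving 2339 / 6224 / 7989 / 6350 / 7524.
Period 2:
Births: 6224 * 0.272 = 1693
Group 2: 2339 * 0.936 = 2189
Group 3: 6224 * 0.929 = 5782
Group 4: 7989 * 0.937 = 7486
Group 5: 6350 * 0.944 + 7524 * 0.526 = 5994 + 3958 = 9952
Net migration: Group 4 + 400 → 7886
Giving 1693 / 2189 / 5782 / 7886 / 9952.
Period 3:
Births: 2189 * 0.272 = 595
Group 2: 1693 * 0.936 = 1585
Group 3: 2189 * 0.929 = 2034
Group 4: 5782 * 0.937 = 5418
Group 5: 7886 * 0.944 + 9952 * 0.526 = 7444 + 5235 = 12679
Net migration: Group 4 + 400 → 5818
Giving 595 / 1585 / 2034 / 5818 / 12679.
Total: 30500 → 22711; change = -7789; percentage change = -25.5%

-25.5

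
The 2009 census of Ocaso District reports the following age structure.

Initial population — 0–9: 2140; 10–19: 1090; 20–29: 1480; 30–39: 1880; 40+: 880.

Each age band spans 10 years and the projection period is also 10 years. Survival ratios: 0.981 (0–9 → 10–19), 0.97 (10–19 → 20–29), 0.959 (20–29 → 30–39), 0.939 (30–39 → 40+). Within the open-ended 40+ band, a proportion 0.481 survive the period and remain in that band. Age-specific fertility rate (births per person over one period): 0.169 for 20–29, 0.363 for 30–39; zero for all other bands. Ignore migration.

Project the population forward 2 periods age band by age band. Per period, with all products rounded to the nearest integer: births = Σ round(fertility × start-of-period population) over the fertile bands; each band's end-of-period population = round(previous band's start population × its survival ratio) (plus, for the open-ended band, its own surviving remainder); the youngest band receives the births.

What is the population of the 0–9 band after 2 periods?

694

Period 1.
Births: 1480 * 0.169 = 250 ; 1880 * 0.363 = 682 → total 932
10–19: 2140 * 0.981 = 2099
20–29: 1090 * 0.97 = 1057
30–39: 1480 * 0.959 = 1419
40+: 1880 * 0.939 + 880 * 0.481 = 1765 + 423 = 2188
End of period: [932, 2099, 1057, 1419, 2188]
Period 2.
Births: 1057 * 0.169 = 179 ; 1419 * 0.363 = 515 → total 694
10–19: 932 * 0.981 = 914
20–29: 2099 * 0.97 = 2036
30–39: 1057 * 0.959 = 1014
40+: 1419 * 0.939 + 2188 * 0.481 = 1332 + 1052 = 2384
End of period: [694, 914, 2036, 1014, 2384]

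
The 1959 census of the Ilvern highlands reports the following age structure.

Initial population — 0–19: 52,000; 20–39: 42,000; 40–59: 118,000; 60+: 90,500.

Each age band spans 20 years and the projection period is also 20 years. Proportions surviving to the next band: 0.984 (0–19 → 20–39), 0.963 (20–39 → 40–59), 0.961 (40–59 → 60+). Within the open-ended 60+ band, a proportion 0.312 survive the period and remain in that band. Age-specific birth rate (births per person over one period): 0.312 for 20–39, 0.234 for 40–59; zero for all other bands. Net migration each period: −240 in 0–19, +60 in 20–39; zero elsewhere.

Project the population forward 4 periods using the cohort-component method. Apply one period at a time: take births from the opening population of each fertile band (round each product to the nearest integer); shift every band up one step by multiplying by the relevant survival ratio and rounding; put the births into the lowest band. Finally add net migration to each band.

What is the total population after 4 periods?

Period 1.
Births: 42000 × 0.312 = 13104 ; 118000 × 0.234 = 27612 → 40716
20–39: 52000 × 0.984 = 51168
40–59: 42000 × 0.963 = 40446
60+: 118000 × 0.961 + 90500 × 0.312 = 113398 + 28236 = 141634
Net migration: 0–19 − 240 → 40476; 20–39 + 60 → 51228
→ [40476, 51228, 40446, 141634]
Period 2.
Births: 51228 × 0.312 = 15983 ; 40446 × 0.234 = 9464 → 25447
20–39: 40476 × 0.984 = 39828
40–59: 51228 × 0.963 = 49333
60+: 40446 × 0.961 + 141634 × 0.312 = 38869 + 44190 = 83059
Net migration: 0–19 − 240 → 25207; 20–39 + 60 → 39888
→ [25207, 39888, 49333, 83059]
Period 3.
Births: 39888 × 0.312 = 12445 ; 49333 × 0.234 = 11544 → 23989
20–39: 25207 × 0.984 = 24804
40–59: 39888 × 0.963 = 38412
60+: 49333 × 0.961 + 83059 × 0.312 = 47409 + 25914 = 73323
Net migration: 0–19 − 240 → 23749; 20–39 + 60 → 24864
→ [23749, 24864, 38412, 73323]
Period 4.
Births: 24864 × 0.312 = 7758 ; 38412 × 0.234 = 8988 → 16746
20–39: 23749 × 0.984 = 23369
40–59: 24864 × 0.963 = 23944
60+: 38412 × 0.961 + 73323 × 0.312 = 36914 + 22877 = 59791
Net migration: 0–19 − 240 → 16506; 20–39 + 60 → 23429
→ [16506, 23429, 23944, 59791]
Total after period 4: 16506 + 23429 + 23944 + 59791 = 123670

123670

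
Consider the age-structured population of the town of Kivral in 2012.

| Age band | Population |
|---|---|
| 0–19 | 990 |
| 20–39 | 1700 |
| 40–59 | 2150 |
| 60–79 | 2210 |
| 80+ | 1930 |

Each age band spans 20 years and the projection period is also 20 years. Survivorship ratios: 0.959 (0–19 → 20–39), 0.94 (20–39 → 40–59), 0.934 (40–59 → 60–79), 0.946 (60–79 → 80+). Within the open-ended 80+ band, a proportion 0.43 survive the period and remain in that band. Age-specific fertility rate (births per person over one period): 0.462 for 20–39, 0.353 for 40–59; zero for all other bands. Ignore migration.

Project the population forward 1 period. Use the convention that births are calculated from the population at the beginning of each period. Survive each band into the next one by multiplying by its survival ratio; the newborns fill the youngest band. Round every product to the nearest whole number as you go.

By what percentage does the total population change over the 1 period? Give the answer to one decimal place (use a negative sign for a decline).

— Period 1 —
Births: 1700 × 0.462 = 785, 2150 × 0.353 = 759 → total 1544
20–39: 990 × 0.959 = 949
40–59: 1700 × 0.94 = 1598
60–79: 2150 × 0.934 = 2008
80+: 2210 × 0.946 + 1930 × 0.43 = 2091 + 830 = 2921
Giving 1544 / 949 / 1598 / 2008 / 2921.
Total: 8980 → 9020; change = 40; percentage change = 0.4%

0.4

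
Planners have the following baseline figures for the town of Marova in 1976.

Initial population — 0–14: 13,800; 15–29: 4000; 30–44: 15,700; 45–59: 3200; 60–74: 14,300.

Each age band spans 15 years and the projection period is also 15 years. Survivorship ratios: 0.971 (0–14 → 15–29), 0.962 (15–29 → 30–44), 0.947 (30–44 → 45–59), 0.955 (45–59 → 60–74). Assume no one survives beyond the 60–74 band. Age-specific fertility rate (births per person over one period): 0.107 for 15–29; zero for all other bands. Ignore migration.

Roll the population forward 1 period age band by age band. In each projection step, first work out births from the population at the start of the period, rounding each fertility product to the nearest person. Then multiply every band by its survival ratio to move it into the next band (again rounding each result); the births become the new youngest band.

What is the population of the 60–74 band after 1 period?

3056

(Bands numbered youngest = 1 to oldest = 5.)
After projecting period 1:
Births: 4000 × 0.107 = 428
Band 2: 13800 × 0.971 = 13400
Band 3: 4000 × 0.962 = 3848
Band 4: 15700 × 0.947 = 14868
Band 5: 3200 × 0.955 = 3056
Giving 428 / 13400 / 3848 / 14868 / 3056.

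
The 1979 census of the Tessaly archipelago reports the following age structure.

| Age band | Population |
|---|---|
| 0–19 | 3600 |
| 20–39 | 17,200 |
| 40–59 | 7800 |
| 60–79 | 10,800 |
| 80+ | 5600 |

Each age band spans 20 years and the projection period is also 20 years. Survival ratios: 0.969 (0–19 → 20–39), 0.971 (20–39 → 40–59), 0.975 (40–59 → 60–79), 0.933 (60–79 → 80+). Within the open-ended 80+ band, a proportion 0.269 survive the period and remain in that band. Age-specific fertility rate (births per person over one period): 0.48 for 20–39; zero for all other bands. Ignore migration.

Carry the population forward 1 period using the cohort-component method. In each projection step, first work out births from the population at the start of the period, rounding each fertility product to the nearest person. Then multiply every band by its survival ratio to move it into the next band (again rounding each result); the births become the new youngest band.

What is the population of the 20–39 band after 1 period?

Call the groups 1 to 5, youngest first.
Period 1.
Births: 17200 * 0.48 = 8256
Group 2: 3600 * 0.969 = 3488
Group 3: 17200 * 0.971 = 16701
Group 4: 7800 * 0.975 = 7605
Group 5: 10800 * 0.933 + 5600 * 0.269 = 10076 + 1506 = 11582
Population now: 0–19=8256, 20–39=3488, 40–59=16701, 60–79=7605, 80+=11582

3488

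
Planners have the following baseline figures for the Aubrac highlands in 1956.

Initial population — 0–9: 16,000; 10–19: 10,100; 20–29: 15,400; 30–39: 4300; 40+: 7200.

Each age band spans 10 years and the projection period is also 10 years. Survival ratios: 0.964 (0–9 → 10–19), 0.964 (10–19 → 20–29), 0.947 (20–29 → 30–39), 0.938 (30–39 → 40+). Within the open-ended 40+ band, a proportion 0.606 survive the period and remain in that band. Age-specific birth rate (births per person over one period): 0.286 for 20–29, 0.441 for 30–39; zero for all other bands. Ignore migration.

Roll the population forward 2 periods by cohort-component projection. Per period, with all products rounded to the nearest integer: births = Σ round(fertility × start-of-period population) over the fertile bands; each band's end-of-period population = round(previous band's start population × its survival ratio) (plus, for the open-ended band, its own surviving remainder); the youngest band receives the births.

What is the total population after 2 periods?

58146

Call the groups 1 to 5, youngest first.
Period 1:
Births: 15400 × 0.286 = 4404 ; 4300 × 0.441 = 1896 → total 6300
Group 2: 16000 × 0.964 = 15424
Group 3: 10100 × 0.964 = 9736
Group 4: 15400 × 0.947 = 14584
Group 5: 4300 × 0.938 + 7200 × 0.606 = 4033 + 4363 = 8396
→ [6300, 15424, 9736, 14584, 8396]
Period 2:
Births: 9736 × 0.286 = 2784 ; 14584 × 0.441 = 6432 → total 9216
Group 2: 6300 × 0.964 = 6073
Group 3: 15424 × 0.964 = 14869
Group 4: 9736 × 0.947 = 9220
Group 5: 14584 × 0.938 + 8396 × 0.606 = 13680 + 5088 = 18768
→ [9216, 6073, 14869, 9220, 18768]
Total after period 2: 9216 + 6073 + 14869 + 9220 + 18768 = 58146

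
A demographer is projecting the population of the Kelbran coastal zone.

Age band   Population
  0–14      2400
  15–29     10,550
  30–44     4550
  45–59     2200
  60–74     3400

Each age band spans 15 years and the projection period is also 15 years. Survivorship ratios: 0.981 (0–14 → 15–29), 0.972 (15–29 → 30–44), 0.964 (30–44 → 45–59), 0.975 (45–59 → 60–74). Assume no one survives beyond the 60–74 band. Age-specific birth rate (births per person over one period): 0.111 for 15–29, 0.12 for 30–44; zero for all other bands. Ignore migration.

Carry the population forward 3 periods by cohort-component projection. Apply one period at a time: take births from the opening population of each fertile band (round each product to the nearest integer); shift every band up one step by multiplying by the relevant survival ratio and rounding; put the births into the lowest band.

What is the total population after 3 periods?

15408

(Bands numbered youngest = 1 to oldest = 5.)
Period 1:
Births: 10550 * 0.111 = 1171  |  4550 * 0.12 = 546 → total 1717
Band 2: 2400 * 0.981 = 2354
Band 3: 10550 * 0.972 = 10255
Band 4: 4550 * 0.964 = 4386
Band 5: 2200 * 0.975 = 2145
→ [1717, 2354, 10255, 4386, 2145]
Period 2:
Births: 2354 * 0.111 = 261  |  10255 * 0.12 = 1231 → total 1492
Band 2: 1717 * 0.981 = 1684
Band 3: 2354 * 0.972 = 2288
Band 4: 10255 * 0.964 = 9886
Band 5: 4386 * 0.975 = 4276
→ [1492, 1684, 2288, 9886, 4276]
Period 3:
Births: 1684 * 0.111 = 187  |  2288 * 0.12 = 275 → total 462
Band 2: 1492 * 0.981 = 1464
Band 3: 1684 * 0.972 = 1637
Band 4: 2288 * 0.964 = 2206
Band 5: 9886 * 0.975 = 9639
→ [462, 1464, 1637, 2206, 9639]
Total after period 3: 462 + 1464 + 1637 + 2206 + 9639 = 15408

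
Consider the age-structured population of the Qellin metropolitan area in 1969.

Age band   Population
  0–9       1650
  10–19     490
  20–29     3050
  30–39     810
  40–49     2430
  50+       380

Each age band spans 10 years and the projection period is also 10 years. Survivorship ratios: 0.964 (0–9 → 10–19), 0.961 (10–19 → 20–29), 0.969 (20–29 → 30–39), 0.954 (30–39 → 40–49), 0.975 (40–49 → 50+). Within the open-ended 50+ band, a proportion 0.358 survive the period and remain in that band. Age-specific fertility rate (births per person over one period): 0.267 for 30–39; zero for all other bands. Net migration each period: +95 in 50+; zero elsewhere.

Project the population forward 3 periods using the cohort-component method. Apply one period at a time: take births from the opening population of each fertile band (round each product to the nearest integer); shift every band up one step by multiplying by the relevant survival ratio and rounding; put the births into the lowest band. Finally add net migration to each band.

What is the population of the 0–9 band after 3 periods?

122

Call the bands 1 to 6, youngest first.
— Period 1 —
Births: 810 × 0.267 = 216
Band 2: 1650 × 0.964 = 1591
Band 3: 490 × 0.961 = 471
Band 4: 3050 × 0.969 = 2955
Band 5: 810 × 0.954 = 773
Band 6: 2430 × 0.975 + 380 × 0.358 = 2369 + 136 = 2505
Net migration: Band 6 + 95 → 2600
End of period: [216, 1591, 471, 2955, 773, 2600]
— Period 2 —
Births: 2955 × 0.267 = 789
Band 2: 216 × 0.964 = 208
Band 3: 1591 × 0.961 = 1529
Band 4: 471 × 0.969 = 456
Band 5: 2955 × 0.954 = 2819
Band 6: 773 × 0.975 + 2600 × 0.358 = 754 + 931 = 1685
Net migration: Band 6 + 95 → 1780
End of period: [789, 208, 1529, 456, 2819, 1780]
— Period 3 —
Births: 456 × 0.267 = 122
Band 2: 789 × 0.964 = 761
Band 3: 208 × 0.961 = 200
Band 4: 1529 × 0.969 = 1482
Band 5: 456 × 0.954 = 435
Band 6: 2819 × 0.975 + 1780 × 0.358 = 2749 + 637 = 3386
Net migration: Band 6 + 95 → 3481
End of period: [122, 761, 200, 1482, 435, 3481]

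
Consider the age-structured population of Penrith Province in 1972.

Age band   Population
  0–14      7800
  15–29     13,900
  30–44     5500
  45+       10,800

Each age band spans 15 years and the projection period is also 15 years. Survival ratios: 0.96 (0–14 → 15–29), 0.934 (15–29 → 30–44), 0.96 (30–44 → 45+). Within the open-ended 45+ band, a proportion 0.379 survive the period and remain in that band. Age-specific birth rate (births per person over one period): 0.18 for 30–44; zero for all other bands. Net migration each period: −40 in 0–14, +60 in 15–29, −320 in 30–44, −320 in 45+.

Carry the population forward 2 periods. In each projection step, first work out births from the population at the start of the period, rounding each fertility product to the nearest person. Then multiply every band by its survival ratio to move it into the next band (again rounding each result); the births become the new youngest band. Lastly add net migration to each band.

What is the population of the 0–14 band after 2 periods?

— Period 1 —
Births: 5500 × 0.18 = 990
15–29: 7800 × 0.96 = 7488
30–44: 13900 × 0.934 = 12983
45+: 5500 × 0.96 + 10800 × 0.379 = 5280 + 4093 = 9373
Net migration: 0–14 − 40 → 950; 15–29 + 60 → 7548; 30–44 − 320 → 12663; 45+ − 320 → 9053
Giving 950 / 7548 / 12663 / 9053.
— Period 2 —
Births: 12663 × 0.18 = 2279
15–29: 950 × 0.96 = 912
30–44: 7548 × 0.934 = 7050
45+: 12663 × 0.96 + 9053 × 0.379 = 12156 + 3431 = 15587
Net migration: 0–14 − 40 → 2239; 15–29 + 60 → 972; 30–44 − 320 → 6730; 45+ − 320 → 15267
Giving 2239 / 972 / 6730 / 15267.

2239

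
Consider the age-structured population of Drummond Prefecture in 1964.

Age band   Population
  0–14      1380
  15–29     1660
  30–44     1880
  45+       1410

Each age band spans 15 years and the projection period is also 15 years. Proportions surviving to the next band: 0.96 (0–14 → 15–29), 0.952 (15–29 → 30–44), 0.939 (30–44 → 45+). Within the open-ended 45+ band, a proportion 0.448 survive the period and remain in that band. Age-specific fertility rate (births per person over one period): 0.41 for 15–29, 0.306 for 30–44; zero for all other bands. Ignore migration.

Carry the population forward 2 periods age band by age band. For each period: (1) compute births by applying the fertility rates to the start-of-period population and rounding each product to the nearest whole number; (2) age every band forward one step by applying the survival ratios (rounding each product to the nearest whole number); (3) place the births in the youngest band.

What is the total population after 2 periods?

6051

Numbering the bands 1..4 from youngest to oldest:
[period 1]
Births: 1660 * 0.41 = 681 ; 1880 * 0.306 = 575 ⇒ total 1256
Band 2: 1380 * 0.96 = 1325
Band 3: 1660 * 0.952 = 1580
Band 4: 1880 * 0.939 + 1410 * 0.448 = 1765 + 632 = 2397
End of period: [1256, 1325, 1580, 2397]
[period 2]
Births: 1325 * 0.41 = 543 ; 1580 * 0.306 = 483 ⇒ total 1026
Band 2: 1256 * 0.96 = 1206
Band 3: 1325 * 0.952 = 1261
Band 4: 1580 * 0.939 + 2397 * 0.448 = 1484 + 1074 = 2558
End of period: [1026, 1206, 1261, 2558]
Total after period 2: 1026 + 1206 + 1261 + 2558 = 6051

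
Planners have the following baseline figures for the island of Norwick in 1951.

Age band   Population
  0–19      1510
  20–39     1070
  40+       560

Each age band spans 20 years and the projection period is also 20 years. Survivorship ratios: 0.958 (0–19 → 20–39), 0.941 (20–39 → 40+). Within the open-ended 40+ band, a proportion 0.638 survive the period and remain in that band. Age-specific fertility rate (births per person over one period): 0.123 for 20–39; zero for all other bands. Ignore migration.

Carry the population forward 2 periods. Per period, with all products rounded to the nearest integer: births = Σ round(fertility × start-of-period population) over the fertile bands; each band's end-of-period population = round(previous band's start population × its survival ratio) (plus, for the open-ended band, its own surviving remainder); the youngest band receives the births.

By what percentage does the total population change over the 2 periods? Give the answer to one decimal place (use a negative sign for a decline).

Let group 1 be 0–19 through group 3 = 40+.
[period 1]
Births: 1070 × 0.123 = 132
Group 2: 1510 × 0.958 = 1447
Group 3: 1070 × 0.941 + 560 × 0.638 = 1007 + 357 = 1364
Population now: 0–19=132, 20–39=1447, 40+=1364
[period 2]
Births: 1447 × 0.123 = 178
Group 2: 132 × 0.958 = 126
Group 3: 1447 × 0.941 + 1364 × 0.638 = 1362 + 870 = 2232
Population now: 0–19=178, 20–39=126, 40+=2232
Total: 3140 → 2536; change = -604; percentage change = -19.2%

-19.2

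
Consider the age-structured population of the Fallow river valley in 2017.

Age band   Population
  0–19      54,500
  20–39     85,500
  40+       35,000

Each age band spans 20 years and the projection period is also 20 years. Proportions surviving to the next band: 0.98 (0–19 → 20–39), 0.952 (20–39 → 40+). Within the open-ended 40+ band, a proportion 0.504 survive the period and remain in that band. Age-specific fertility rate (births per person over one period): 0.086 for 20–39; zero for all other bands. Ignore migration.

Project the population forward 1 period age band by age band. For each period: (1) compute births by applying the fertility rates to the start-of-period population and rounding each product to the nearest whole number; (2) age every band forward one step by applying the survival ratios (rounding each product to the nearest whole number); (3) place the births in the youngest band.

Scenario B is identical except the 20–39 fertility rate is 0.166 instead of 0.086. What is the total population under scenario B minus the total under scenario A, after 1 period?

After projecting period 1:
Births: 85500 × 0.086 = 7353
20–39: 54500 × 0.98 = 53410
40+: 85500 × 0.952 + 35000 × 0.504 = 81396 + 17640 = 99036
Population now: 0–19=7353, 20–39=53410, 40+=99036
Scenario A total after 1 period: 159799
Scenario B projection —
After projecting period 1:
Births: 85500 × 0.166 = 14193
20–39: 54500 × 0.98 = 53410
40+: 85500 × 0.952 + 35000 × 0.504 = 81396 + 17640 = 99036
Population now: 0–19=14193, 20–39=53410, 40+=99036
Scenario B total after 1 period: 166639
Difference B − A = 166639 − 159799 = 6840

6840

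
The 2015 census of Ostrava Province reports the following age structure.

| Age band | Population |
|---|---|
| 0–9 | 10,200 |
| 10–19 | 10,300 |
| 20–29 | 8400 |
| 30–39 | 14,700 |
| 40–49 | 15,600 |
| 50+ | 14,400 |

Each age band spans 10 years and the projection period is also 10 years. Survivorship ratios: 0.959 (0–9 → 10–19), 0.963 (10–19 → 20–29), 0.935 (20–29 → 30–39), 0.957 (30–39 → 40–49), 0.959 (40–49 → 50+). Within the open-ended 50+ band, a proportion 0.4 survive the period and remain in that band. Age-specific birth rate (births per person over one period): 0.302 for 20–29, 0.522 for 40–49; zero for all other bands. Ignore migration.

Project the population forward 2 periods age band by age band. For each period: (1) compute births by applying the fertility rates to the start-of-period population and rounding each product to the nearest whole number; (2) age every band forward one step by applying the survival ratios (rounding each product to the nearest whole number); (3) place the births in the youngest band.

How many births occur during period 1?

10680

Call the bands 1 to 6, youngest first.
— Period 1 —
Births: 8400 × 0.302 = 2537 ; 15600 × 0.522 = 8143 → 10680
Band 2: 10200 × 0.959 = 9782
Band 3: 10300 × 0.963 = 9919
Band 4: 8400 × 0.935 = 7854
Band 5: 14700 × 0.957 = 14068
Band 6: 15600 × 0.959 + 14400 × 0.4 = 14960 + 5760 = 20720
→ [10680, 9782, 9919, 7854, 14068, 20720]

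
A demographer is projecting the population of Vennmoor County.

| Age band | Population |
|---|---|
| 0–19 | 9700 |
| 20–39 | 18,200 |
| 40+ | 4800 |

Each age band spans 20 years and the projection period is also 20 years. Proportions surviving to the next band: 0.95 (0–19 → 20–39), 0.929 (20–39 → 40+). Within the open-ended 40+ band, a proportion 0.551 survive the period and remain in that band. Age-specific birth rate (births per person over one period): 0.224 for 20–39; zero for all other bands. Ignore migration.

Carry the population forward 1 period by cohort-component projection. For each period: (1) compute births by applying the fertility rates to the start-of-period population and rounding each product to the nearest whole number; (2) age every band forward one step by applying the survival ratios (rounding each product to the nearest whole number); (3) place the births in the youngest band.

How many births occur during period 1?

Period 1.
Births: 18200 × 0.224 = 4077
20–39: 9700 × 0.95 = 9215
40+: 18200 × 0.929 + 4800 × 0.551 = 16908 + 2645 = 19553
→ [4077, 9215, 19553]

4077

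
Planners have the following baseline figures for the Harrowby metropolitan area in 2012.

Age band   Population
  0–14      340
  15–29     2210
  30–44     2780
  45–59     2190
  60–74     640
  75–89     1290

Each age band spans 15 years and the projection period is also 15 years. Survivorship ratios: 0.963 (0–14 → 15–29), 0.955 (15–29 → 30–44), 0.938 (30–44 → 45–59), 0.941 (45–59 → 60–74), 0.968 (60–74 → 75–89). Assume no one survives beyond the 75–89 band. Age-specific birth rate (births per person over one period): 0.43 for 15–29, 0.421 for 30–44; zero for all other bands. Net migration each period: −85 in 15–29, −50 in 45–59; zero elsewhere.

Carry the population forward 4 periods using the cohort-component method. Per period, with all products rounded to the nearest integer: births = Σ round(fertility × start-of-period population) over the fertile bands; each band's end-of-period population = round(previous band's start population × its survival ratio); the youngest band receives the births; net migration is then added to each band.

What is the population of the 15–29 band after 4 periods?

819

Period 1:
Births: 2210 * 0.43 = 950  |  2780 * 0.421 = 1170 → 2120
15–29: 340 * 0.963 = 327
30–44: 2210 * 0.955 = 2111
45–59: 2780 * 0.938 = 2608
60–74: 2190 * 0.941 = 2061
75–89: 640 * 0.968 = 620
Net migration: 15–29 − 85 → 242; 45–59 − 50 → 2558
Giving 2120 / 242 / 2111 / 2558 / 2061 / 620.
Period 2:
Births: 242 * 0.43 = 104  |  2111 * 0.421 = 889 → 993
15–29: 2120 * 0.963 = 2042
30–44: 242 * 0.955 = 231
45–59: 2111 * 0.938 = 1980
60–74: 2558 * 0.941 = 2407
75–89: 2061 * 0.968 = 1995
Net migration: 15–29 − 85 → 1957; 45–59 − 50 → 1930
Giving 993 / 1957 / 231 / 1930 / 2407 / 1995.
Period 3:
Births: 1957 * 0.43 = 842  |  231 * 0.421 = 97 → 939
15–29: 993 * 0.963 = 956
30–44: 1957 * 0.955 = 1869
45–59: 231 * 0.938 = 217
60–74: 1930 * 0.941 = 1816
75–89: 2407 * 0.968 = 2330
Net migration: 15–29 − 85 → 871; 45–59 − 50 → 167
Giving 939 / 871 / 1869 / 167 / 1816 / 2330.
Period 4:
Births: 871 * 0.43 = 375  |  1869 * 0.421 = 787 → 1162
15–29: 939 * 0.963 = 904
30–44: 871 * 0.955 = 832
45–59: 1869 * 0.938 = 1753
60–74: 167 * 0.941 = 157
75–89: 1816 * 0.968 = 1758
Net migration: 15–29 − 85 → 819; 45–59 − 50 → 1703
Giving 1162 / 819 / 832 / 1703 / 157 / 1758.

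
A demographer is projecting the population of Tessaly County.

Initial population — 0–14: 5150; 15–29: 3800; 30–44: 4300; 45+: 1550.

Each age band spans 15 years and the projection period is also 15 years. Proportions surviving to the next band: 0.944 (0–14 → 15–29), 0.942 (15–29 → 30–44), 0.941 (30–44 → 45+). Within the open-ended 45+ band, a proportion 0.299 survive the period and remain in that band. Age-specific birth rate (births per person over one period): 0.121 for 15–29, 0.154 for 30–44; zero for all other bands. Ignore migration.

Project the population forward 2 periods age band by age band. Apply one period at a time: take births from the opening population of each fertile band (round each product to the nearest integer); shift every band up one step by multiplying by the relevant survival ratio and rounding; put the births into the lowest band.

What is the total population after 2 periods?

11495

Numbering the bands 1..4 from youngest to oldest:
Period 1.
Births: 3800 * 0.121 = 460  |  4300 * 0.154 = 662 — total 1122
Band 2: 5150 * 0.944 = 4862
Band 3: 3800 * 0.942 = 3580
Band 4: 4300 * 0.941 + 1550 * 0.299 = 4046 + 463 = 4509
→ [1122, 4862, 3580, 4509]
Period 2.
Births: 4862 * 0.121 = 588  |  3580 * 0.154 = 551 — total 1139
Band 2: 1122 * 0.944 = 1059
Band 3: 4862 * 0.942 = 4580
Band 4: 3580 * 0.941 + 4509 * 0.299 = 3369 + 1348 = 4717
→ [1139, 1059, 4580, 4717]
Total after period 2: 1139 + 1059 + 4580 + 4717 = 11495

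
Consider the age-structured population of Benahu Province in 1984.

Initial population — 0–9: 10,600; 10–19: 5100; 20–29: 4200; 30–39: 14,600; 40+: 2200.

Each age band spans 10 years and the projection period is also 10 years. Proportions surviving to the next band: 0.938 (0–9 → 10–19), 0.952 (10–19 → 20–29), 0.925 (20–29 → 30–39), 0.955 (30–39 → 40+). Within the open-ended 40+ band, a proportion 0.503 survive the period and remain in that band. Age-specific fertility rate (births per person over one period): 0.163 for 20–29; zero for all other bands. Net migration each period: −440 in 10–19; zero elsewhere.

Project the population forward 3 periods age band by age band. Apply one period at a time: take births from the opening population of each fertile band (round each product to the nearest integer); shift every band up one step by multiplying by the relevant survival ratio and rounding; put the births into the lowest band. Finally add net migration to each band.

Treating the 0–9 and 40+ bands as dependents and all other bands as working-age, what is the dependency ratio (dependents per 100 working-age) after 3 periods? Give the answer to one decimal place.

— Period 1 —
Births: 4200 × 0.163 = 685
10–19: 10600 × 0.938 = 9943
20–29: 5100 × 0.952 = 4855
30–39: 4200 × 0.925 = 3885
40+: 14600 × 0.955 + 2200 × 0.503 = 13943 + 1107 = 15050
Net migration: 10–19 − 440 → 9503
End of period: [685, 9503, 4855, 3885, 15050]
— Period 2 —
Births: 4855 × 0.163 = 791
10–19: 685 × 0.938 = 643
20–29: 9503 × 0.952 = 9047
30–39: 4855 × 0.925 = 4491
40+: 3885 × 0.955 + 15050 × 0.503 = 3710 + 7570 = 11280
Net migration: 10–19 − 440 → 203
End of period: [791, 203, 9047, 4491, 11280]
— Period 3 —
Births: 9047 × 0.163 = 1475
10–19: 791 × 0.938 = 742
20–29: 203 × 0.952 = 193
30–39: 9047 × 0.925 = 8368
40+: 4491 × 0.955 + 11280 × 0.503 = 4289 + 5674 = 9963
Net migration: 10–19 − 440 → 302
End of period: [1475, 302, 193, 8368, 9963]
Dependents (band 0–9 + band 40+) = 1475 + 9963 = 11438; working-age = 8863; ratio = 11438/8863 × 100 = 129.1

129.1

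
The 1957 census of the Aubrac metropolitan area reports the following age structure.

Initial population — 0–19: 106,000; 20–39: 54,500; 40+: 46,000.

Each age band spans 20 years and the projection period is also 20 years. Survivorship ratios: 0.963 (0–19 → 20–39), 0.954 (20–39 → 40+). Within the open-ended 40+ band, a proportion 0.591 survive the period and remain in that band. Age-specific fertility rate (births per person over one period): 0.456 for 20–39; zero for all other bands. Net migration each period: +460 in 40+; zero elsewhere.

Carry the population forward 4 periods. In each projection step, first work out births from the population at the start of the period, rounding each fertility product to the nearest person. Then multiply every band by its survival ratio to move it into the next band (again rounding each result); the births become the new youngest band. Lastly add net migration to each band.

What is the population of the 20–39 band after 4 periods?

Call the bands 1 to 3, youngest first.
After projecting period 1:
Births: 54500 * 0.456 = 24852
Band 2: 106000 * 0.963 = 102078
Band 3: 54500 * 0.954 + 46000 * 0.591 = 51993 + 27186 = 79179
Net migration: Band 3 + 460 → 79639
Giving 24852 / 102078 / 79639.
After projecting period 2:
Births: 102078 * 0.456 = 46548
Band 2: 24852 * 0.963 = 23932
Band 3: 102078 * 0.954 + 79639 * 0.591 = 97382 + 47067 = 144449
Net migration: Band 3 + 460 → 144909
Giving 46548 / 23932 / 144909.
After projecting period 3:
Births: 23932 * 0.456 = 10913
Band 2: 46548 * 0.963 = 44826
Band 3: 23932 * 0.954 + 144909 * 0.591 = 22831 + 85641 = 108472
Net migration: Band 3 + 460 → 108932
Giving 10913 / 44826 / 108932.
After projecting period 4:
Births: 44826 * 0.456 = 20441
Band 2: 10913 * 0.963 = 10509
Band 3: 44826 * 0.954 + 108932 * 0.591 = 42764 + 64379 = 107143
Net migration: Band 3 + 460 → 107603
Giving 20441 / 10509 / 107603.

10509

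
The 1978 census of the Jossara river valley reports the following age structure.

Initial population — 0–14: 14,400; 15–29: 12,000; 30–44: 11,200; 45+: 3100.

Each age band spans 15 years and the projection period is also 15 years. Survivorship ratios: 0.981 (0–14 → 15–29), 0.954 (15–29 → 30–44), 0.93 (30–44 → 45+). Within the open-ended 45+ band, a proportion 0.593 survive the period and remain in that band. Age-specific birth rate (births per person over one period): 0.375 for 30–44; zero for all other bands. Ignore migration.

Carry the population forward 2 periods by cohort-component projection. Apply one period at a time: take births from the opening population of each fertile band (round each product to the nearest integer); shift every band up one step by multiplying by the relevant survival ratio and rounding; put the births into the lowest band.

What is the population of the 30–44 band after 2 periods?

Numbering the bands 1..4 from youngest to oldest:
Period 1.
Births: 11200 * 0.375 = 4200
Band 2: 14400 * 0.981 = 14126
Band 3: 12000 * 0.954 = 11448
Band 4: 11200 * 0.93 + 3100 * 0.593 = 10416 + 1838 = 12254
End of period: [4200, 14126, 11448, 12254]
Period 2.
Births: 11448 * 0.375 = 4293
Band 2: 4200 * 0.981 = 4120
Band 3: 14126 * 0.954 = 13476
Band 4: 11448 * 0.93 + 12254 * 0.593 = 10647 + 7267 = 17914
End of period: [4293, 4120, 13476, 17914]

13476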